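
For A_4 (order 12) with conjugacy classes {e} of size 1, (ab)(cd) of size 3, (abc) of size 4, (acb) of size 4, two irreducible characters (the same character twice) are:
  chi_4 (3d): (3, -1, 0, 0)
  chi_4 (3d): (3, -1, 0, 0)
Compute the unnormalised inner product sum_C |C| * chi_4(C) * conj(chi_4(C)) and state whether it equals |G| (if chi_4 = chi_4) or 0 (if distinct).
Sum = 12 = |G| = 12; so <chi_4, chi_4> = 1 (norm-1 confirms irreducibility).

Reasoning: Compute term by term over conjugacy classes (|C| * chi_4(C) * conj(chi_4(C))):
  1*(3)*conj(3) + 3*(-1)*conj(-1) + 4*(0)*conj(0) + 4*(0)*conj(0)
  = (9) + (3) + (0) + (0)
  = 12.
(Exp terms are combined using exp(i*s)*conj(exp(i*t)) = exp(i*(s-t)), and sums of them are collapsed using the identity that for every m > 1 the m distinct m-th roots of unity sum to 0, e.g. 1 + exp(2*I*pi/3) + exp(-2*I*pi/3) = 0.)
Dividing by |G| = 12 gives 12/12 = 1, matching the row-orthogonality relation <chi_4, chi_4> = [chi_4 = chi_4].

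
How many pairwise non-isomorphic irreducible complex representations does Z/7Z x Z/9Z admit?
63

Explanation: The number of irreducible complex representations of a finite group equals its number of conjugacy classes. Z/7Z x Z/9Z is abelian of order 63, so every element is its own conjugacy class: 63 classes, so Z/7Z x Z/9Z (order 63) has exactly 63 irreducible complex representations.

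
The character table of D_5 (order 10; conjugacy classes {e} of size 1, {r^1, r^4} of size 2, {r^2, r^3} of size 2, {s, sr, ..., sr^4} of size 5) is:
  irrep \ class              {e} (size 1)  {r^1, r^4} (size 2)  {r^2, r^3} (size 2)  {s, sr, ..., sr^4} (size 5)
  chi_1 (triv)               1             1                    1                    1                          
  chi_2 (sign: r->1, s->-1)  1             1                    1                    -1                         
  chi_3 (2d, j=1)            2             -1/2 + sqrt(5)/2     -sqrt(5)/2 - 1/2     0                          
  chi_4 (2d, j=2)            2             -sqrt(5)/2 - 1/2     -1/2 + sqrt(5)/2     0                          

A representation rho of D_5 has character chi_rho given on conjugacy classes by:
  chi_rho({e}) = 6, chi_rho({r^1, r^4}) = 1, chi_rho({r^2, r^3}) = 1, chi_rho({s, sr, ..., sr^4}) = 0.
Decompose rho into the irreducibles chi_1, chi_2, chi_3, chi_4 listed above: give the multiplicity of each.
Multiplicities: chi_1: 1, chi_2: 1, chi_3: 1, chi_4: 1.

Derivation: Use <chi_rho, chi> = (1/|G|) sum_C |C| * chi_rho(C) * conj(chi(C)) with |G| = 10 for each irreducible chi in the table:
  <chi_rho, chi_1> = (1/10)[1*(6)*conj(1) + 2*(1)*conj(1) + 2*(1)*conj(1) + 5*(0)*conj(1)]
      = (1/10)[(6) + (2) + (2) + (0)] = 10/10 = 1
  <chi_rho, chi_2> = (1/10)[1*(6)*conj(1) + 2*(1)*conj(1) + 2*(1)*conj(1) + 5*(0)*conj(-1)]
      = (1/10)[(6) + (2) + (2) + (0)] = 10/10 = 1
  <chi_rho, chi_3> = (1/10)[1*(6)*conj(2) + 2*(1)*conj(-1/2 + sqrt(5)/2) + 2*(1)*conj(-sqrt(5)/2 - 1/2) + 5*(0)*conj(0)]
      = (1/10)[(12) + (-1 + sqrt(5)) + (-sqrt(5) - 1) + (0)] = 10/10 = 1
  <chi_rho, chi_4> = (1/10)[1*(6)*conj(2) + 2*(1)*conj(-sqrt(5)/2 - 1/2) + 2*(1)*conj(-1/2 + sqrt(5)/2) + 5*(0)*conj(0)]
      = (1/10)[(12) + (-sqrt(5) - 1) + (-1 + sqrt(5)) + (0)] = 10/10 = 1
Dimension check: dim(rho) = sum (mult * dim) = 1*1 + 1*1 + 1*2 + 1*2 = 6 = chi_rho(e) = 6.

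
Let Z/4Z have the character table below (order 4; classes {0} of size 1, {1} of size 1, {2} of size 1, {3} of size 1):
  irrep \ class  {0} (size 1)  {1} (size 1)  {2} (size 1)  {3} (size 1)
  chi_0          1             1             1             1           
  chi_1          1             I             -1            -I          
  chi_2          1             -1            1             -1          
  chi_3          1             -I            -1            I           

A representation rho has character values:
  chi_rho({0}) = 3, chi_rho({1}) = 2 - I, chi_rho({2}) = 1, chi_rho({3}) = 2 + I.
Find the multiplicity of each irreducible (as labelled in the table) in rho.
Multiplicities: chi_0: 2, chi_1: 0, chi_2: 0, chi_3: 1.

Details: Use <chi_rho, chi> = (1/|G|) sum_C |C| * chi_rho(C) * conj(chi(C)) with |G| = 4 for each irreducible chi in the table:
  <chi_rho, chi_0> = (1/4)[1*(3)*conj(1) + 1*(2 - I)*conj(1) + 1*(1)*conj(1) + 1*(2 + I)*conj(1)]
      = (1/4)[(3) + (2 - I) + (1) + (2 + I)] = 8/4 = 2
  <chi_rho, chi_1> = (1/4)[1*(3)*conj(1) + 1*(2 - I)*conj(I) + 1*(1)*conj(-1) + 1*(2 + I)*conj(-I)]
      = (1/4)[(3) + (-1 - 2*I) + (-1) + (-1 + 2*I)] = 0/4 = 0
  <chi_rho, chi_2> = (1/4)[1*(3)*conj(1) + 1*(2 - I)*conj(-1) + 1*(1)*conj(1) + 1*(2 + I)*conj(-1)]
      = (1/4)[(3) + (-2 + I) + (1) + (-2 - I)] = 0/4 = 0
  <chi_rho, chi_3> = (1/4)[1*(3)*conj(1) + 1*(2 - I)*conj(-I) + 1*(1)*conj(-1) + 1*(2 + I)*conj(I)]
      = (1/4)[(3) + (1 + 2*I) + (-1) + (1 - 2*I)] = 4/4 = 1
(Exp terms are combined using exp(i*s)*conj(exp(i*t)) = exp(i*(s-t)), and sums of them are collapsed using the identity that for every m > 1 the m distinct m-th roots of unity sum to 0, e.g. 1 + exp(2*I*pi/3) + exp(-2*I*pi/3) = 0.)
Dimension check: dim(rho) = sum (mult * dim) = 2*1 + 0*1 + 0*1 + 1*1 = 3 = chi_rho(e) = 3.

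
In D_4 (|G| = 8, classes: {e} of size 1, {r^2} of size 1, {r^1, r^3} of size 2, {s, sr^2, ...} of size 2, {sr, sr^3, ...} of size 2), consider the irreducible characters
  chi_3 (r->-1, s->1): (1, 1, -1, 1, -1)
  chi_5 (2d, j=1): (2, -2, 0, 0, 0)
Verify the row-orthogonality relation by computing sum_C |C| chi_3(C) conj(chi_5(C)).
Sum = 0; so <chi_3, chi_5> = 0 (distinct irreducibles are orthogonal).

Justification: Compute term by term over conjugacy classes (|C| * chi_3(C) * conj(chi_5(C))):
  1*(1)*conj(2) + 1*(1)*conj(-2) + 2*(-1)*conj(0) + 2*(1)*conj(0) + 2*(-1)*conj(0)
  = (2) + (-2) + (0) + (0) + (0)
  = 0.
Dividing by |G| = 8 gives 0/8 = 0, matching the row-orthogonality relation <chi_3, chi_5> = [chi_3 = chi_5].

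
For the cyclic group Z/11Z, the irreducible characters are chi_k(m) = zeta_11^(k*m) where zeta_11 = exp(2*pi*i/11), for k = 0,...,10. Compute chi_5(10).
chi_5(10) = zeta_11^50 = exp(-10*I*pi/11)

Details: chi_5(10) = zeta_11^(5*10) = zeta_11^50. Since zeta_11^11 = 1, this equals zeta_11^6 = exp(2*pi*i*6/11) = exp(-10*I*pi/11).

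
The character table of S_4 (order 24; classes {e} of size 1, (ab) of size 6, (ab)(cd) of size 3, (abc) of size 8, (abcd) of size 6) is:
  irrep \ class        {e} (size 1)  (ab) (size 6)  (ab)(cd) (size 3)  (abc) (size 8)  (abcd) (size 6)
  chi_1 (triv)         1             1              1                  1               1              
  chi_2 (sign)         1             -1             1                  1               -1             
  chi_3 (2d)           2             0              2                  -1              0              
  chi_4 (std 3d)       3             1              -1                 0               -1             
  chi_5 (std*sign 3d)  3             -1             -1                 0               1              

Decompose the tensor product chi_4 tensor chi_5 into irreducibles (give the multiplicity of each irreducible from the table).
chi_4 tensor chi_5 = chi_2 + chi_3 + chi_4 + chi_5 (all other irreducibles have multiplicity 0).

Reasoning: The character of a tensor product is the pointwise product (chi_4 * chi_5)(C) = chi_4(C) * chi_5(C):
  {e}: (3)*(3), (ab): (1)*(-1), (ab)(cd): (-1)*(-1), (abc): (0)*(0), (abcd): (-1)*(1)
so (chi_4 * chi_5) takes values
  {e} -> 9, (ab) -> -1, (ab)(cd) -> 1, (abc) -> 0, (abcd) -> -1.
Now take the inner product of this character with each irreducible chi from the table, <chi_4*chi_5, chi> = (1/24) sum_C |C| (chi_4*chi_5)(C) conj(chi(C)):
  <chi_4*chi_5, chi_1> = (1/24)[1*(9)*conj(1) + 6*(-1)*conj(1) + 3*(1)*conj(1) + 8*(0)*conj(1) + 6*(-1)*conj(1)]
      = (1/24)[(9) + (-6) + (3) + (0) + (-6)] = 0/24 = 0
  <chi_4*chi_5, chi_2> = (1/24)[1*(9)*conj(1) + 6*(-1)*conj(-1) + 3*(1)*conj(1) + 8*(0)*conj(1) + 6*(-1)*conj(-1)]
      = (1/24)[(9) + (6) + (3) + (0) + (6)] = 24/24 = 1
  <chi_4*chi_5, chi_3> = (1/24)[1*(9)*conj(2) + 6*(-1)*conj(0) + 3*(1)*conj(2) + 8*(0)*conj(-1) + 6*(-1)*conj(0)]
      = (1/24)[(18) + (0) + (6) + (0) + (0)] = 24/24 = 1
  <chi_4*chi_5, chi_4> = (1/24)[1*(9)*conj(3) + 6*(-1)*conj(1) + 3*(1)*conj(-1) + 8*(0)*conj(0) + 6*(-1)*conj(-1)]
      = (1/24)[(27) + (-6) + (-3) + (0) + (6)] = 24/24 = 1
  <chi_4*chi_5, chi_5> = (1/24)[1*(9)*conj(3) + 6*(-1)*conj(-1) + 3*(1)*conj(-1) + 8*(0)*conj(0) + 6*(-1)*conj(1)]
      = (1/24)[(27) + (6) + (-3) + (0) + (-6)] = 24/24 = 1
Hence the multiplicities are chi_2: 1, chi_3: 1, chi_4: 1, chi_5: 1. Dimension check: dim(chi_4)*dim(chi_5) = 3*3 = 9 and sum (mult * dim) = 1*1 + 1*2 + 1*3 + 1*3 = 9.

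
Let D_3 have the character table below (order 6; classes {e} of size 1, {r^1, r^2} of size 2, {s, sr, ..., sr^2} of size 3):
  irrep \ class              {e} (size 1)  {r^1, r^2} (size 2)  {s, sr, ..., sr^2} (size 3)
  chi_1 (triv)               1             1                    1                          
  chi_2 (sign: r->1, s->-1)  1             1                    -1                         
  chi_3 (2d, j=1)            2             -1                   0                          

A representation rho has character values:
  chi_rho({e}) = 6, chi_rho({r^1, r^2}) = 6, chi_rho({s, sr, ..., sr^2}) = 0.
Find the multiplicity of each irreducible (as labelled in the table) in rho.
Multiplicities: chi_1: 3, chi_2: 3, chi_3: 0.

Working: Use <chi_rho, chi> = (1/|G|) sum_C |C| * chi_rho(C) * conj(chi(C)) with |G| = 6 for each irreducible chi in the table:
  <chi_rho, chi_1> = (1/6)[1*(6)*conj(1) + 2*(6)*conj(1) + 3*(0)*conj(1)]
      = (1/6)[(6) + (12) + (0)] = 18/6 = 3
  <chi_rho, chi_2> = (1/6)[1*(6)*conj(1) + 2*(6)*conj(1) + 3*(0)*conj(-1)]
      = (1/6)[(6) + (12) + (0)] = 18/6 = 3
  <chi_rho, chi_3> = (1/6)[1*(6)*conj(2) + 2*(6)*conj(-1) + 3*(0)*conj(0)]
      = (1/6)[(12) + (-12) + (0)] = 0/6 = 0
Dimension check: dim(rho) = sum (mult * dim) = 3*1 + 3*1 + 0*2 = 6 = chi_rho(e) = 6.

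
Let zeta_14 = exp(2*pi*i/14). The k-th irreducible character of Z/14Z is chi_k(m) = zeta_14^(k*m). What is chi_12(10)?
chi_12(10) = zeta_14^120 = exp(-6*I*pi/7)

Proof sketch: chi_12(10) = zeta_14^(12*10) = zeta_14^120. Since zeta_14^14 = 1, this equals zeta_14^8 = exp(2*pi*i*8/14) = exp(-6*I*pi/7).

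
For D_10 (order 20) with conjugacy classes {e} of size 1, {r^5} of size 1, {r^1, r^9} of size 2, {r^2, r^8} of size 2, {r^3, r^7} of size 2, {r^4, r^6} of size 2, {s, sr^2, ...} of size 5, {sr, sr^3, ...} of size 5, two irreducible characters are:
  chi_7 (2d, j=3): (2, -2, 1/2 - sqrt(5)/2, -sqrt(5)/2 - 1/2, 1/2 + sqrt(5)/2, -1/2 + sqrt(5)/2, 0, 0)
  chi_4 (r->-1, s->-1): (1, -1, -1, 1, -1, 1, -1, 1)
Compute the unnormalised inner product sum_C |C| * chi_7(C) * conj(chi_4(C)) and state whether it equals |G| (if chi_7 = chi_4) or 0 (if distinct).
Sum = 0; so <chi_7, chi_4> = 0 (distinct irreducibles are orthogonal).

Details: Compute term by term over conjugacy classes (|C| * chi_7(C) * conj(chi_4(C))):
  1*(2)*conj(1) + 1*(-2)*conj(-1) + 2*(1/2 - sqrt(5)/2)*conj(-1) + 2*(-sqrt(5)/2 - 1/2)*conj(1) + 2*(1/2 + sqrt(5)/2)*conj(-1) + 2*(-1/2 + sqrt(5)/2)*conj(1) + 5*(0)*conj(-1) + 5*(0)*conj(1)
  = (2) + (2) + (-1 + sqrt(5)) + (-sqrt(5) - 1) + (-sqrt(5) - 1) + (-1 + sqrt(5)) + (0) + (0)
  = 0.
Dividing by |G| = 20 gives 0/20 = 0, matching the row-orthogonality relation <chi_7, chi_4> = [chi_7 = chi_4].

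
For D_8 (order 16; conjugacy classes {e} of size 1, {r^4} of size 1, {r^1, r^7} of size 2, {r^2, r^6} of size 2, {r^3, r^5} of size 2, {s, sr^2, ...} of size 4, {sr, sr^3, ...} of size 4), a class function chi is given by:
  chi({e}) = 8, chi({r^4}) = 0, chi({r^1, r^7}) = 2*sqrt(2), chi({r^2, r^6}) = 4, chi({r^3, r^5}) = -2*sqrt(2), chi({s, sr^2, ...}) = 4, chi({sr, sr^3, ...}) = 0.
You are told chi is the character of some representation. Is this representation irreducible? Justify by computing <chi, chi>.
Not irreducible (reducible): <chi, chi> = 12 > 1.

Working: <chi, chi> = (1/|G|) sum_C |C| * |chi(C)|^2 = (1/16)[1*|8|^2 + 1*|0|^2 + 2*|2*sqrt(2)|^2 + 2*|4|^2 + 2*|-2*sqrt(2)|^2 + 4*|4|^2 + 4*|0|^2]
  = (1/16)[(64) + (0) + (16) + (32) + (16) + (64) + (0)] = 192/16 = 12.
A character is irreducible iff <chi, chi> = 1, so this representation is reducible.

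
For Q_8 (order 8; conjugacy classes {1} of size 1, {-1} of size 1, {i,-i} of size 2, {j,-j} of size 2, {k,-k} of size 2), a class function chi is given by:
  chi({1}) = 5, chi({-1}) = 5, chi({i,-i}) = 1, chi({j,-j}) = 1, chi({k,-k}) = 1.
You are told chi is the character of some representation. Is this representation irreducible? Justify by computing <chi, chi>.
Not irreducible (reducible): <chi, chi> = 7 > 1.

Working: <chi, chi> = (1/|G|) sum_C |C| * |chi(C)|^2 = (1/8)[1*|5|^2 + 1*|5|^2 + 2*|1|^2 + 2*|1|^2 + 2*|1|^2]
  = (1/8)[(25) + (25) + (2) + (2) + (2)] = 56/8 = 7.
A character is irreducible iff <chi, chi> = 1, so this representation is reducible.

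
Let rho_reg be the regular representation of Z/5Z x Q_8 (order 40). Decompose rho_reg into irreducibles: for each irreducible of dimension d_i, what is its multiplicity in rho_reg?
Each irreducible V_i of dimension d_i appears with multiplicity d_i, i.e. rho_reg = (direct sum over all irreducibles V_i) d_i V_i. The irreducible dimensions for Z/5Z x Q_8 are 1, 1, 1, 1, 1, 1, 1, 1, 1, 1, 1, 1, 1, 1, 1, 1, 1, 1, 1, 1, 2, 2, 2, 2, 2: 20 irreducibles of dimension 1, each with multiplicity 1; 5 irreducibles of dimension 2, each with multiplicity 2. Total dimension 20*1*1 + 5*2*2 = 40 = |G|.

Explanation: General theorem: in the regular representation of a finite group G, each irreducible appears with multiplicity equal to its dimension. Check: dim(rho_reg) = sum d_i^2 = 1 + 1 + 1 + 1 + 1 + 1 + 1 + 1 + 1 + 1 + 1 + 1 + 1 + 1 + 1 + 1 + 1 + 1 + 1 + 1 + 4 + 4 + 4 + 4 + 4 = 40 = |G|.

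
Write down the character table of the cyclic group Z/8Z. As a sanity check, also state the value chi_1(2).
Character table of Z/8Z (irreps indexed chi_0,...,chi_7 with chi_k(m) = zeta_8^(k*m), zeta_8 = exp(2*pi*i/8)):
  irrep \ class  {0} (size 1)  {1} (size 1)    {2} (size 1)  {3} (size 1)    {4} (size 1)  {5} (size 1)    {6} (size 1)  {7} (size 1)  
  chi_0          1             1               1             1               1             1               1             1             
  chi_1          1             exp(I*pi/4)     I             exp(3*I*pi/4)   -1            exp(-3*I*pi/4)  -I            exp(-I*pi/4)  
  chi_2          1             I               -1            -I              1             I               -1            -I            
  chi_3          1             exp(3*I*pi/4)   -I            exp(I*pi/4)     -1            exp(-I*pi/4)    I             exp(-3*I*pi/4)
  chi_4          1             -1              1             -1              1             -1              1             -1            
  chi_5          1             exp(-3*I*pi/4)  I             exp(-I*pi/4)    -1            exp(I*pi/4)     -I            exp(3*I*pi/4) 
  chi_6          1             -I              -1            I               1             -I              -1            I             
  chi_7          1             exp(-I*pi/4)    -I            exp(-3*I*pi/4)  -1            exp(3*I*pi/4)   I             exp(I*pi/4)   

Spot check: chi_1(2) = zeta_8^(1*2) = zeta_8^2 = I.

Solution. Z/8Z is abelian, so all 8 irreducible complex representations are 1-dimensional. They are given by chi_k(m) = zeta_8^(k*m) for k = 0,...,7. Row orthogonality: sum_m chi_k(m) conj(chi_l(m)) = 8 * [k = l].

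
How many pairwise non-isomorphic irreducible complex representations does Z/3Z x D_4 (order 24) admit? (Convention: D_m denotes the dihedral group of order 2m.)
15

Why: The number of irreducible complex representations of a finite group equals its number of conjugacy classes. For a direct product, #classes(G x H) = #classes(G) * #classes(H). Z/3Z has 3 classes (abelian), D_4 has 5 classes, so 3 * 5 = 15, so Z/3Z x D_4 (order 24) has exactly 15 irreducible complex representations.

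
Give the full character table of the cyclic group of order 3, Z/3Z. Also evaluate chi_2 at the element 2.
Character table of Z/3Z (irreps indexed chi_0,...,chi_2 with chi_k(m) = zeta_3^(k*m), zeta_3 = exp(2*pi*i/3)):
  irrep \ class  {0} (size 1)  {1} (size 1)    {2} (size 1)  
  chi_0          1             1               1             
  chi_1          1             exp(2*I*pi/3)   exp(-2*I*pi/3)
  chi_2          1             exp(-2*I*pi/3)  exp(2*I*pi/3) 

Spot check: chi_2(2) = zeta_3^(2*2) = zeta_3^4 = exp(2*I*pi/3).

Details: Z/3Z is abelian, so all 3 irreducible complex representations are 1-dimensional. They are given by chi_k(m) = zeta_3^(k*m) for k = 0,...,2. Row orthogonality: sum_m chi_k(m) conj(chi_l(m)) = 3 * [k = l].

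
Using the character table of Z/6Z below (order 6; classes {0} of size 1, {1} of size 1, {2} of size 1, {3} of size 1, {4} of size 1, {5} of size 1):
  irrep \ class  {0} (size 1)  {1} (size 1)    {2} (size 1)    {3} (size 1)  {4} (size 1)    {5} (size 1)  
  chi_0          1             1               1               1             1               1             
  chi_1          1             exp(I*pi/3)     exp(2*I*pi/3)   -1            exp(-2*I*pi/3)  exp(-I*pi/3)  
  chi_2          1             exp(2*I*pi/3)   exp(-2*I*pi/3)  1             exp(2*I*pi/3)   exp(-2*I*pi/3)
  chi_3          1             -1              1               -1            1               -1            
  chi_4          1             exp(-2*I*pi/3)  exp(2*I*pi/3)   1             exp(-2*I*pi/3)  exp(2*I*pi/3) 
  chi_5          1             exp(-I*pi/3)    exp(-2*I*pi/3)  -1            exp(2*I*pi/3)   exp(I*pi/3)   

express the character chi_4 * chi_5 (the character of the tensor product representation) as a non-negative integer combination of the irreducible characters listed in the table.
chi_4 tensor chi_5 = chi_3 (all other irreducibles have multiplicity 0).

Working: The character of a tensor product is the pointwise product (chi_4 * chi_5)(C) = chi_4(C) * chi_5(C):
  {0}: (1)*(1), {1}: (exp(-2*I*pi/3))*(exp(-I*pi/3)), {2}: (exp(2*I*pi/3))*(exp(-2*I*pi/3)), {3}: (1)*(-1), {4}: (exp(-2*I*pi/3))*(exp(2*I*pi/3)), {5}: (exp(2*I*pi/3))*(exp(I*pi/3))
so (chi_4 * chi_5) takes values
  {0} -> 1, {1} -> -1, {2} -> 1, {3} -> -1, {4} -> 1, {5} -> -1.
Now take the inner product of this character with each irreducible chi from the table, <chi_4*chi_5, chi> = (1/6) sum_C |C| (chi_4*chi_5)(C) conj(chi(C)):
  <chi_4*chi_5, chi_0> = (1/6)[1*(1)*conj(1) + 1*(-1)*conj(1) + 1*(1)*conj(1) + 1*(-1)*conj(1) + 1*(1)*conj(1) + 1*(-1)*conj(1)]
      = (1/6)[(1) + (-1) + (1) + (-1) + (1) + (-1)] = 0/6 = 0
  <chi_4*chi_5, chi_1> = (1/6)[1*(1)*conj(1) + 1*(-1)*conj(exp(I*pi/3)) + 1*(1)*conj(exp(2*I*pi/3)) + 1*(-1)*conj(-1) + 1*(1)*conj(exp(-2*I*pi/3)) + 1*(-1)*conj(exp(-I*pi/3))]
      = (1/6)[(1) + (-exp(-I*pi/3)) + (exp(-2*I*pi/3)) + (1) + (exp(2*I*pi/3)) + (-exp(I*pi/3))] = 0/6 = 0
  <chi_4*chi_5, chi_2> = (1/6)[1*(1)*conj(1) + 1*(-1)*conj(exp(2*I*pi/3)) + 1*(1)*conj(exp(-2*I*pi/3)) + 1*(-1)*conj(1) + 1*(1)*conj(exp(2*I*pi/3)) + 1*(-1)*conj(exp(-2*I*pi/3))]
      = (1/6)[(1) + (-exp(-2*I*pi/3)) + (exp(2*I*pi/3)) + (-1) + (exp(-2*I*pi/3)) + (-exp(2*I*pi/3))] = 0/6 = 0
  <chi_4*chi_5, chi_3> = (1/6)[1*(1)*conj(1) + 1*(-1)*conj(-1) + 1*(1)*conj(1) + 1*(-1)*conj(-1) + 1*(1)*conj(1) + 1*(-1)*conj(-1)]
      = (1/6)[(1) + (1) + (1) + (1) + (1) + (1)] = 6/6 = 1
  <chi_4*chi_5, chi_4> = (1/6)[1*(1)*conj(1) + 1*(-1)*conj(exp(-2*I*pi/3)) + 1*(1)*conj(exp(2*I*pi/3)) + 1*(-1)*conj(1) + 1*(1)*conj(exp(-2*I*pi/3)) + 1*(-1)*conj(exp(2*I*pi/3))]
      = (1/6)[(1) + (-exp(2*I*pi/3)) + (exp(-2*I*pi/3)) + (-1) + (exp(2*I*pi/3)) + (-exp(-2*I*pi/3))] = 0/6 = 0
  <chi_4*chi_5, chi_5> = (1/6)[1*(1)*conj(1) + 1*(-1)*conj(exp(-I*pi/3)) + 1*(1)*conj(exp(-2*I*pi/3)) + 1*(-1)*conj(-1) + 1*(1)*conj(exp(2*I*pi/3)) + 1*(-1)*conj(exp(I*pi/3))]
      = (1/6)[(1) + (-exp(I*pi/3)) + (exp(2*I*pi/3)) + (1) + (exp(-2*I*pi/3)) + (-exp(-I*pi/3))] = 0/6 = 0
(Exp terms are combined using exp(i*s)*conj(exp(i*t)) = exp(i*(s-t)), and sums of them are collapsed using the identity that for every m > 1 the m distinct m-th roots of unity sum to 0, e.g. 1 + exp(2*I*pi/3) + exp(-2*I*pi/3) = 0.)
Hence the multiplicities are chi_3: 1. Dimension check: dim(chi_4)*dim(chi_5) = 1*1 = 1 and sum (mult * dim) = 1*1 = 1.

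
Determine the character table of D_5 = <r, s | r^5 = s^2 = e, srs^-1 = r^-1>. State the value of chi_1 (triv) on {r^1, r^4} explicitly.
Conjugacy classes: {e} of size 1, {r^1, r^4} of size 2, {r^2, r^3} of size 2, {s, sr, ..., sr^4} of size 5.
Character table:
  irrep \ class              {e} (size 1)  {r^1, r^4} (size 2)  {r^2, r^3} (size 2)  {s, sr, ..., sr^4} (size 5)
  chi_1 (triv)               1             1                    1                    1                          
  chi_2 (sign: r->1, s->-1)  1             1                    1                    -1                         
  chi_3 (2d, j=1)            2             -1/2 + sqrt(5)/2     -sqrt(5)/2 - 1/2     0                          
  chi_4 (2d, j=2)            2             -sqrt(5)/2 - 1/2     -1/2 + sqrt(5)/2     0                          

Spot check: chi_1 (triv) on {r^1, r^4} = 1.

Solution. D_5 has order 2*5 = 10 with 4 conjugacy classes, hence 4 irreducibles. Sum of squared dims 1 + 1 + 4 + 4 = 10 = |G|. Linear characters come from the abelianisation; the 2-dimensional irreps have character r^k -> 2*cos(2*pi*j*k/5), reflections -> 0.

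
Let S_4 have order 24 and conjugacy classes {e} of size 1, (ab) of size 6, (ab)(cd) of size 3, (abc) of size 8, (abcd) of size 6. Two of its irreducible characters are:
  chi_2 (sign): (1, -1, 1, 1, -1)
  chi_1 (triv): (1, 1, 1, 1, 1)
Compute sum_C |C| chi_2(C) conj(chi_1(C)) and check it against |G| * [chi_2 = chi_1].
Sum = 0; so <chi_2, chi_1> = 0 (distinct irreducibles are orthogonal).

Details: Compute term by term over conjugacy classes (|C| * chi_2(C) * conj(chi_1(C))):
  1*(1)*conj(1) + 6*(-1)*conj(1) + 3*(1)*conj(1) + 8*(1)*conj(1) + 6*(-1)*conj(1)
  = (1) + (-6) + (3) + (8) + (-6)
  = 0.
Dividing by |G| = 24 gives 0/24 = 0, matching the row-orthogonality relation <chi_2, chi_1> = [chi_2 = chi_1].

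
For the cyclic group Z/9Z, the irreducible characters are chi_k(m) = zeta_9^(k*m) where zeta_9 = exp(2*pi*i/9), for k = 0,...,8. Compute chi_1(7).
chi_1(7) = zeta_9^7 = exp(-4*I*pi/9)

Solution. chi_1(7) = zeta_9^(1*7) = zeta_9^7. Since zeta_9^9 = 1, this equals zeta_9^7 = exp(2*pi*i*7/9) = exp(-4*I*pi/9).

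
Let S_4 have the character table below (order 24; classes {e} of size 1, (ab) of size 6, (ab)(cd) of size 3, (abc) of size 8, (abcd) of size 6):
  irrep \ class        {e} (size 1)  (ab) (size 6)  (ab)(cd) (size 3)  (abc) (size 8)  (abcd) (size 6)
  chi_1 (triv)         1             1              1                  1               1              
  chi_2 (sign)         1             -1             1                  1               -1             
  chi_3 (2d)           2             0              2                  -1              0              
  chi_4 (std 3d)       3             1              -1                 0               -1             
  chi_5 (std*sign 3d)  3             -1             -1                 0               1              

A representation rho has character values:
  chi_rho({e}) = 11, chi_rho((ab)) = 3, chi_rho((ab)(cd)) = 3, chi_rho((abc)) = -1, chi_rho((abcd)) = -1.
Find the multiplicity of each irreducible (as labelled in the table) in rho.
Multiplicities: chi_1: 1, chi_2: 0, chi_3: 2, chi_4: 2, chi_5: 0.

Derivation: Use <chi_rho, chi> = (1/|G|) sum_C |C| * chi_rho(C) * conj(chi(C)) with |G| = 24 for each irreducible chi in the table:
  <chi_rho, chi_1> = (1/24)[1*(11)*conj(1) + 6*(3)*conj(1) + 3*(3)*conj(1) + 8*(-1)*conj(1) + 6*(-1)*conj(1)]
      = (1/24)[(11) + (18) + (9) + (-8) + (-6)] = 24/24 = 1
  <chi_rho, chi_2> = (1/24)[1*(11)*conj(1) + 6*(3)*conj(-1) + 3*(3)*conj(1) + 8*(-1)*conj(1) + 6*(-1)*conj(-1)]
      = (1/24)[(11) + (-18) + (9) + (-8) + (6)] = 0/24 = 0
  <chi_rho, chi_3> = (1/24)[1*(11)*conj(2) + 6*(3)*conj(0) + 3*(3)*conj(2) + 8*(-1)*conj(-1) + 6*(-1)*conj(0)]
      = (1/24)[(22) + (0) + (18) + (8) + (0)] = 48/24 = 2
  <chi_rho, chi_4> = (1/24)[1*(11)*conj(3) + 6*(3)*conj(1) + 3*(3)*conj(-1) + 8*(-1)*conj(0) + 6*(-1)*conj(-1)]
      = (1/24)[(33) + (18) + (-9) + (0) + (6)] = 48/24 = 2
  <chi_rho, chi_5> = (1/24)[1*(11)*conj(3) + 6*(3)*conj(-1) + 3*(3)*conj(-1) + 8*(-1)*conj(0) + 6*(-1)*conj(1)]
      = (1/24)[(33) + (-18) + (-9) + (0) + (-6)] = 0/24 = 0
Dimension check: dim(rho) = sum (mult * dim) = 1*1 + 0*1 + 2*2 + 2*3 + 0*3 = 11 = chi_rho(e) = 11.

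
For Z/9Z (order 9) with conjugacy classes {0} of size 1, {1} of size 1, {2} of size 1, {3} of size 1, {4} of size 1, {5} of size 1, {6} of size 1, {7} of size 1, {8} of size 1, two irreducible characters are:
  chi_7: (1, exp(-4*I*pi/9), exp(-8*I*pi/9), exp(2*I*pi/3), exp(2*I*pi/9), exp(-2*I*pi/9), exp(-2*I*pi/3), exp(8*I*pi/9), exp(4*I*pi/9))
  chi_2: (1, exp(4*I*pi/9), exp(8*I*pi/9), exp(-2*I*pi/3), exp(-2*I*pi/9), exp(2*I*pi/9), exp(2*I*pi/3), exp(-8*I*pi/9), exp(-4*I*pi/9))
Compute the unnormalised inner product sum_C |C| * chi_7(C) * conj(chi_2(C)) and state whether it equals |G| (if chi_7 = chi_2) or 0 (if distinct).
Sum = 0; so <chi_7, chi_2> = 0 (distinct irreducibles are orthogonal).

Why: Compute term by term over conjugacy classes (|C| * chi_7(C) * conj(chi_2(C))):
  1*(1)*conj(1) + 1*(exp(-4*I*pi/9))*conj(exp(4*I*pi/9)) + 1*(exp(-8*I*pi/9))*conj(exp(8*I*pi/9)) + 1*(exp(2*I*pi/3))*conj(exp(-2*I*pi/3)) + 1*(exp(2*I*pi/9))*conj(exp(-2*I*pi/9)) + 1*(exp(-2*I*pi/9))*conj(exp(2*I*pi/9)) + 1*(exp(-2*I*pi/3))*conj(exp(2*I*pi/3)) + 1*(exp(8*I*pi/9))*conj(exp(-8*I*pi/9)) + 1*(exp(4*I*pi/9))*conj(exp(-4*I*pi/9))
  = (1) + (exp(-8*I*pi/9)) + (exp(2*I*pi/9)) + (exp(-2*I*pi/3)) + (exp(4*I*pi/9)) + (exp(-4*I*pi/9)) + (exp(2*I*pi/3)) + (exp(-2*I*pi/9)) + (exp(8*I*pi/9))
  = 0.
(Exp terms are combined using exp(i*s)*conj(exp(i*t)) = exp(i*(s-t)), and sums of them are collapsed using the identity that for every m > 1 the m distinct m-th roots of unity sum to 0, e.g. 1 + exp(2*I*pi/3) + exp(-2*I*pi/3) = 0.)
Dividing by |G| = 9 gives 0/9 = 0, matching the row-orthogonality relation <chi_7, chi_2> = [chi_7 = chi_2].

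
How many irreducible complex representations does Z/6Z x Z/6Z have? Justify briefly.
36

Working: The number of irreducible complex representations of a finite group equals its number of conjugacy classes. Z/6Z x Z/6Z is abelian of order 36, so every element is its own conjugacy class: 36 classes, so Z/6Z x Z/6Z (order 36) has exactly 36 irreducible complex representations.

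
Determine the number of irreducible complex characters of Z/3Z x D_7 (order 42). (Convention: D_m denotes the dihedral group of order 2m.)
15

Justification: The number of irreducible complex representations of a finite group equals its number of conjugacy classes. For a direct product, #classes(G x H) = #classes(G) * #classes(H). Z/3Z has 3 classes (abelian), D_7 has 5 classes, so 3 * 5 = 15, so Z/3Z x D_7 (order 42) has exactly 15 irreducible complex representations.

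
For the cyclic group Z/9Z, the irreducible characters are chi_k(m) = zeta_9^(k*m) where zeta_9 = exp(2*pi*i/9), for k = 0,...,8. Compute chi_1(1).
chi_1(1) = zeta_9^1 = exp(2*I*pi/9)

Why: chi_1(1) = zeta_9^(1*1) = zeta_9^1. Since zeta_9^9 = 1, this equals zeta_9^1 = exp(2*pi*i*1/9) = exp(2*I*pi/9).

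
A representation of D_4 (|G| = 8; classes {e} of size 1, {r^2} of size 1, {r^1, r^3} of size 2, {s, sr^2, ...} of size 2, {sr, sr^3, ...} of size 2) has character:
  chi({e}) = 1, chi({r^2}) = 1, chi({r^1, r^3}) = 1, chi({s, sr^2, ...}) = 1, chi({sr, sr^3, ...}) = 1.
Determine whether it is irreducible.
Irreducible: <chi, chi> = 1.

Solution. <chi, chi> = (1/|G|) sum_C |C| * |chi(C)|^2 = (1/8)[1*|1|^2 + 1*|1|^2 + 2*|1|^2 + 2*|1|^2 + 2*|1|^2]
  = (1/8)[(1) + (1) + (2) + (2) + (2)] = 8/8 = 1.
A character is irreducible iff <chi, chi> = 1, so this representation is irreducible.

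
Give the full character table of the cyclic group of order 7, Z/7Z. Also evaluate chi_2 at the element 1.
Character table of Z/7Z (irreps indexed chi_0,...,chi_6 with chi_k(m) = zeta_7^(k*m), zeta_7 = exp(2*pi*i/7)):
  irrep \ class  {0} (size 1)  {1} (size 1)    {2} (size 1)    {3} (size 1)    {4} (size 1)    {5} (size 1)    {6} (size 1)  
  chi_0          1             1               1               1               1               1               1             
  chi_1          1             exp(2*I*pi/7)   exp(4*I*pi/7)   exp(6*I*pi/7)   exp(-6*I*pi/7)  exp(-4*I*pi/7)  exp(-2*I*pi/7)
  chi_2          1             exp(4*I*pi/7)   exp(-6*I*pi/7)  exp(-2*I*pi/7)  exp(2*I*pi/7)   exp(6*I*pi/7)   exp(-4*I*pi/7)
  chi_3          1             exp(6*I*pi/7)   exp(-2*I*pi/7)  exp(4*I*pi/7)   exp(-4*I*pi/7)  exp(2*I*pi/7)   exp(-6*I*pi/7)
  chi_4          1             exp(-6*I*pi/7)  exp(2*I*pi/7)   exp(-4*I*pi/7)  exp(4*I*pi/7)   exp(-2*I*pi/7)  exp(6*I*pi/7) 
  chi_5          1             exp(-4*I*pi/7)  exp(6*I*pi/7)   exp(2*I*pi/7)   exp(-2*I*pi/7)  exp(-6*I*pi/7)  exp(4*I*pi/7) 
  chi_6          1             exp(-2*I*pi/7)  exp(-4*I*pi/7)  exp(-6*I*pi/7)  exp(6*I*pi/7)   exp(4*I*pi/7)   exp(2*I*pi/7) 

Spot check: chi_2(1) = zeta_7^(2*1) = zeta_7^2 = exp(4*I*pi/7).

Argument: Z/7Z is abelian, so all 7 irreducible complex representations are 1-dimensional. They are given by chi_k(m) = zeta_7^(k*m) for k = 0,...,6. Row orthogonality: sum_m chi_k(m) conj(chi_l(m)) = 7 * [k = l].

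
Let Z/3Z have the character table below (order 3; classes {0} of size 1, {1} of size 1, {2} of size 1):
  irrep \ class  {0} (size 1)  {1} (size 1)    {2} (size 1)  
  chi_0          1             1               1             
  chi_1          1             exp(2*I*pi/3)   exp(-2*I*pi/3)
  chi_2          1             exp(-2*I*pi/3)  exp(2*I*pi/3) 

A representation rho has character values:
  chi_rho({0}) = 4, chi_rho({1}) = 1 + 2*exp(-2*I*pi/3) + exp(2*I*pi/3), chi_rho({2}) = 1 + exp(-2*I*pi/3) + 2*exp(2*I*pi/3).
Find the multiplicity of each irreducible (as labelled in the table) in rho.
Multiplicities: chi_0: 1, chi_1: 1, chi_2: 2.

Working: Use <chi_rho, chi> = (1/|G|) sum_C |C| * chi_rho(C) * conj(chi(C)) with |G| = 3 for each irreducible chi in the table:
  <chi_rho, chi_0> = (1/3)[1*(4)*conj(1) + 1*(1 + 2*exp(-2*I*pi/3) + exp(2*I*pi/3))*conj(1) + 1*(1 + exp(-2*I*pi/3) + 2*exp(2*I*pi/3))*conj(1)]
      = (1/3)[(4) + (1 + 2*exp(-2*I*pi/3) + exp(2*I*pi/3)) + (1 + exp(-2*I*pi/3) + 2*exp(2*I*pi/3))] = 3/3 = 1
  <chi_rho, chi_1> = (1/3)[1*(4)*conj(1) + 1*(1 + 2*exp(-2*I*pi/3) + exp(2*I*pi/3))*conj(exp(2*I*pi/3)) + 1*(1 + exp(-2*I*pi/3) + 2*exp(2*I*pi/3))*conj(exp(-2*I*pi/3))]
      = (1/3)[(4) + (1 + exp(-2*I*pi/3) + 2*exp(2*I*pi/3)) + (1 + 2*exp(-2*I*pi/3) + exp(2*I*pi/3))] = 3/3 = 1
  <chi_rho, chi_2> = (1/3)[1*(4)*conj(1) + 1*(1 + 2*exp(-2*I*pi/3) + exp(2*I*pi/3))*conj(exp(-2*I*pi/3)) + 1*(1 + exp(-2*I*pi/3) + 2*exp(2*I*pi/3))*conj(exp(2*I*pi/3))]
      = (1/3)[(4) + (1) + (1)] = 6/3 = 2
(Exp terms are combined using exp(i*s)*conj(exp(i*t)) = exp(i*(s-t)), and sums of them are collapsed using the identity that for every m > 1 the m distinct m-th roots of unity sum to 0, e.g. 1 + exp(2*I*pi/3) + exp(-2*I*pi/3) = 0.)
Dimension check: dim(rho) = sum (mult * dim) = 1*1 + 1*1 + 2*1 = 4 = chi_rho(e) = 4.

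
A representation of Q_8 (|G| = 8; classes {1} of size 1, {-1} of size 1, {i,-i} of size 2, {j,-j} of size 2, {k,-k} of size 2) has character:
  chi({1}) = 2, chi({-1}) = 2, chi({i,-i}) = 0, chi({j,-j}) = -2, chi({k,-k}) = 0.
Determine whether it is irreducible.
Not irreducible (reducible): <chi, chi> = 2 > 1.

Details: <chi, chi> = (1/|G|) sum_C |C| * |chi(C)|^2 = (1/8)[1*|2|^2 + 1*|2|^2 + 2*|0|^2 + 2*|-2|^2 + 2*|0|^2]
  = (1/8)[(4) + (4) + (0) + (8) + (0)] = 16/8 = 2.
A character is irreducible iff <chi, chi> = 1, so this representation is reducible.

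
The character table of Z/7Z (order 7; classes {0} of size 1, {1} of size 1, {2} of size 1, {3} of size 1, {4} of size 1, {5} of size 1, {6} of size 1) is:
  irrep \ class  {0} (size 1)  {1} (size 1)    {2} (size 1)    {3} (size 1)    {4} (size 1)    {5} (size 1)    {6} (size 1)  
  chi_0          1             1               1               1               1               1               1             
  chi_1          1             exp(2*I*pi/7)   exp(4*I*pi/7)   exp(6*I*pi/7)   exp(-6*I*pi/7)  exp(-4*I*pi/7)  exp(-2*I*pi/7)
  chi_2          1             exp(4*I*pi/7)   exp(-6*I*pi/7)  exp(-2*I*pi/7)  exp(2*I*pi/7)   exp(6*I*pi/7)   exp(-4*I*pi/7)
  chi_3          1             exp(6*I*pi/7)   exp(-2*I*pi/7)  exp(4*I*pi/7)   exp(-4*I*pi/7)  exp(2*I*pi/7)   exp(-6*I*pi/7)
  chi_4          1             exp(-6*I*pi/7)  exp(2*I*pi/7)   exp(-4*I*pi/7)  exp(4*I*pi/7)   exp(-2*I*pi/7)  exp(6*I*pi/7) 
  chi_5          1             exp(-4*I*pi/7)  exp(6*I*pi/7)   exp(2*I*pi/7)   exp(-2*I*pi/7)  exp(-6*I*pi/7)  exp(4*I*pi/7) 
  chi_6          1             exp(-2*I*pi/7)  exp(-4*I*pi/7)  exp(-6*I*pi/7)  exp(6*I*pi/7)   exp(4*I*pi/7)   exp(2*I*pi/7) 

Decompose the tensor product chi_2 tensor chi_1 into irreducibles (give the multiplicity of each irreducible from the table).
chi_2 tensor chi_1 = chi_3 (all other irreducibles have multiplicity 0).

Solution. The character of a tensor product is the pointwise product (chi_2 * chi_1)(C) = chi_2(C) * chi_1(C):
  {0}: (1)*(1), {1}: (exp(4*I*pi/7))*(exp(2*I*pi/7)), {2}: (exp(-6*I*pi/7))*(exp(4*I*pi/7)), {3}: (exp(-2*I*pi/7))*(exp(6*I*pi/7)), {4}: (exp(2*I*pi/7))*(exp(-6*I*pi/7)), {5}: (exp(6*I*pi/7))*(exp(-4*I*pi/7)), {6}: (exp(-4*I*pi/7))*(exp(-2*I*pi/7))
so (chi_2 * chi_1) takes values
  {0} -> 1, {1} -> exp(6*I*pi/7), {2} -> exp(-2*I*pi/7), {3} -> exp(4*I*pi/7), {4} -> exp(-4*I*pi/7), {5} -> exp(2*I*pi/7), {6} -> exp(-6*I*pi/7).
Now take the inner product of this character with each irreducible chi from the table, <chi_2*chi_1, chi> = (1/7) sum_C |C| (chi_2*chi_1)(C) conj(chi(C)):
  <chi_2*chi_1, chi_0> = (1/7)[1*(1)*conj(1) + 1*(exp(6*I*pi/7))*conj(1) + 1*(exp(-2*I*pi/7))*conj(1) + 1*(exp(4*I*pi/7))*conj(1) + 1*(exp(-4*I*pi/7))*conj(1) + 1*(exp(2*I*pi/7))*conj(1) + 1*(exp(-6*I*pi/7))*conj(1)]
      = (1/7)[(1) + (exp(6*I*pi/7)) + (exp(-2*I*pi/7)) + (exp(4*I*pi/7)) + (exp(-4*I*pi/7)) + (exp(2*I*pi/7)) + (exp(-6*I*pi/7))] = 0/7 = 0
  <chi_2*chi_1, chi_1> = (1/7)[1*(1)*conj(1) + 1*(exp(6*I*pi/7))*conj(exp(2*I*pi/7)) + 1*(exp(-2*I*pi/7))*conj(exp(4*I*pi/7)) + 1*(exp(4*I*pi/7))*conj(exp(6*I*pi/7)) + 1*(exp(-4*I*pi/7))*conj(exp(-6*I*pi/7)) + 1*(exp(2*I*pi/7))*conj(exp(-4*I*pi/7)) + 1*(exp(-6*I*pi/7))*conj(exp(-2*I*pi/7))]
      = (1/7)[(1) + (exp(4*I*pi/7)) + (exp(-6*I*pi/7)) + (exp(-2*I*pi/7)) + (exp(2*I*pi/7)) + (exp(6*I*pi/7)) + (exp(-4*I*pi/7))] = 0/7 = 0
  <chi_2*chi_1, chi_2> = (1/7)[1*(1)*conj(1) + 1*(exp(6*I*pi/7))*conj(exp(4*I*pi/7)) + 1*(exp(-2*I*pi/7))*conj(exp(-6*I*pi/7)) + 1*(exp(4*I*pi/7))*conj(exp(-2*I*pi/7)) + 1*(exp(-4*I*pi/7))*conj(exp(2*I*pi/7)) + 1*(exp(2*I*pi/7))*conj(exp(6*I*pi/7)) + 1*(exp(-6*I*pi/7))*conj(exp(-4*I*pi/7))]
      = (1/7)[(1) + (exp(2*I*pi/7)) + (exp(4*I*pi/7)) + (exp(6*I*pi/7)) + (exp(-6*I*pi/7)) + (exp(-4*I*pi/7)) + (exp(-2*I*pi/7))] = 0/7 = 0
  <chi_2*chi_1, chi_3> = (1/7)[1*(1)*conj(1) + 1*(exp(6*I*pi/7))*conj(exp(6*I*pi/7)) + 1*(exp(-2*I*pi/7))*conj(exp(-2*I*pi/7)) + 1*(exp(4*I*pi/7))*conj(exp(4*I*pi/7)) + 1*(exp(-4*I*pi/7))*conj(exp(-4*I*pi/7)) + 1*(exp(2*I*pi/7))*conj(exp(2*I*pi/7)) + 1*(exp(-6*I*pi/7))*conj(exp(-6*I*pi/7))]
      = (1/7)[(1) + (1) + (1) + (1) + (1) + (1) + (1)] = 7/7 = 1
  <chi_2*chi_1, chi_4> = (1/7)[1*(1)*conj(1) + 1*(exp(6*I*pi/7))*conj(exp(-6*I*pi/7)) + 1*(exp(-2*I*pi/7))*conj(exp(2*I*pi/7)) + 1*(exp(4*I*pi/7))*conj(exp(-4*I*pi/7)) + 1*(exp(-4*I*pi/7))*conj(exp(4*I*pi/7)) + 1*(exp(2*I*pi/7))*conj(exp(-2*I*pi/7)) + 1*(exp(-6*I*pi/7))*conj(exp(6*I*pi/7))]
      = (1/7)[(1) + (exp(-2*I*pi/7)) + (exp(-4*I*pi/7)) + (exp(-6*I*pi/7)) + (exp(6*I*pi/7)) + (exp(4*I*pi/7)) + (exp(2*I*pi/7))] = 0/7 = 0
  <chi_2*chi_1, chi_5> = (1/7)[1*(1)*conj(1) + 1*(exp(6*I*pi/7))*conj(exp(-4*I*pi/7)) + 1*(exp(-2*I*pi/7))*conj(exp(6*I*pi/7)) + 1*(exp(4*I*pi/7))*conj(exp(2*I*pi/7)) + 1*(exp(-4*I*pi/7))*conj(exp(-2*I*pi/7)) + 1*(exp(2*I*pi/7))*conj(exp(-6*I*pi/7)) + 1*(exp(-6*I*pi/7))*conj(exp(4*I*pi/7))]
      = (1/7)[(1) + (exp(-4*I*pi/7)) + (exp(6*I*pi/7)) + (exp(2*I*pi/7)) + (exp(-2*I*pi/7)) + (exp(-6*I*pi/7)) + (exp(4*I*pi/7))] = 0/7 = 0
  <chi_2*chi_1, chi_6> = (1/7)[1*(1)*conj(1) + 1*(exp(6*I*pi/7))*conj(exp(-2*I*pi/7)) + 1*(exp(-2*I*pi/7))*conj(exp(-4*I*pi/7)) + 1*(exp(4*I*pi/7))*conj(exp(-6*I*pi/7)) + 1*(exp(-4*I*pi/7))*conj(exp(6*I*pi/7)) + 1*(exp(2*I*pi/7))*conj(exp(4*I*pi/7)) + 1*(exp(-6*I*pi/7))*conj(exp(2*I*pi/7))]
      = (1/7)[(1) + (exp(-6*I*pi/7)) + (exp(2*I*pi/7)) + (exp(-4*I*pi/7)) + (exp(4*I*pi/7)) + (exp(-2*I*pi/7)) + (exp(6*I*pi/7))] = 0/7 = 0
(Exp terms are combined using exp(i*s)*conj(exp(i*t)) = exp(i*(s-t)), and sums of them are collapsed using the identity that for every m > 1 the m distinct m-th roots of unity sum to 0, e.g. 1 + exp(2*I*pi/3) + exp(-2*I*pi/3) = 0.)
Hence the multiplicities are chi_3: 1. Dimension check: dim(chi_2)*dim(chi_1) = 1*1 = 1 and sum (mult * dim) = 1*1 = 1.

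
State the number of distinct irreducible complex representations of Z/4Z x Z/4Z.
16

Details: The number of irreducible complex representations of a finite group equals its number of conjugacy classes. Z/4Z x Z/4Z is abelian of order 16, so every element is its own conjugacy class: 16 classes, so Z/4Z x Z/4Z (order 16) has exactly 16 irreducible complex representations.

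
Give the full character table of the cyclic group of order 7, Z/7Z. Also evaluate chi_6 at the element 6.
Character table of Z/7Z (irreps indexed chi_0,...,chi_6 with chi_k(m) = zeta_7^(k*m), zeta_7 = exp(2*pi*i/7)):
  irrep \ class  {0} (size 1)  {1} (size 1)    {2} (size 1)    {3} (size 1)    {4} (size 1)    {5} (size 1)    {6} (size 1)  
  chi_0          1             1               1               1               1               1               1             
  chi_1          1             exp(2*I*pi/7)   exp(4*I*pi/7)   exp(6*I*pi/7)   exp(-6*I*pi/7)  exp(-4*I*pi/7)  exp(-2*I*pi/7)
  chi_2          1             exp(4*I*pi/7)   exp(-6*I*pi/7)  exp(-2*I*pi/7)  exp(2*I*pi/7)   exp(6*I*pi/7)   exp(-4*I*pi/7)
  chi_3          1             exp(6*I*pi/7)   exp(-2*I*pi/7)  exp(4*I*pi/7)   exp(-4*I*pi/7)  exp(2*I*pi/7)   exp(-6*I*pi/7)
  chi_4          1             exp(-6*I*pi/7)  exp(2*I*pi/7)   exp(-4*I*pi/7)  exp(4*I*pi/7)   exp(-2*I*pi/7)  exp(6*I*pi/7) 
  chi_5          1             exp(-4*I*pi/7)  exp(6*I*pi/7)   exp(2*I*pi/7)   exp(-2*I*pi/7)  exp(-6*I*pi/7)  exp(4*I*pi/7) 
  chi_6          1             exp(-2*I*pi/7)  exp(-4*I*pi/7)  exp(-6*I*pi/7)  exp(6*I*pi/7)   exp(4*I*pi/7)   exp(2*I*pi/7) 

Spot check: chi_6(6) = zeta_7^(6*6) = zeta_7^36 = exp(2*I*pi/7).

Argument: Z/7Z is abelian, so all 7 irreducible complex representations are 1-dimensional. They are given by chi_k(m) = zeta_7^(k*m) for k = 0,...,6. Row orthogonality: sum_m chi_k(m) conj(chi_l(m)) = 7 * [k = l].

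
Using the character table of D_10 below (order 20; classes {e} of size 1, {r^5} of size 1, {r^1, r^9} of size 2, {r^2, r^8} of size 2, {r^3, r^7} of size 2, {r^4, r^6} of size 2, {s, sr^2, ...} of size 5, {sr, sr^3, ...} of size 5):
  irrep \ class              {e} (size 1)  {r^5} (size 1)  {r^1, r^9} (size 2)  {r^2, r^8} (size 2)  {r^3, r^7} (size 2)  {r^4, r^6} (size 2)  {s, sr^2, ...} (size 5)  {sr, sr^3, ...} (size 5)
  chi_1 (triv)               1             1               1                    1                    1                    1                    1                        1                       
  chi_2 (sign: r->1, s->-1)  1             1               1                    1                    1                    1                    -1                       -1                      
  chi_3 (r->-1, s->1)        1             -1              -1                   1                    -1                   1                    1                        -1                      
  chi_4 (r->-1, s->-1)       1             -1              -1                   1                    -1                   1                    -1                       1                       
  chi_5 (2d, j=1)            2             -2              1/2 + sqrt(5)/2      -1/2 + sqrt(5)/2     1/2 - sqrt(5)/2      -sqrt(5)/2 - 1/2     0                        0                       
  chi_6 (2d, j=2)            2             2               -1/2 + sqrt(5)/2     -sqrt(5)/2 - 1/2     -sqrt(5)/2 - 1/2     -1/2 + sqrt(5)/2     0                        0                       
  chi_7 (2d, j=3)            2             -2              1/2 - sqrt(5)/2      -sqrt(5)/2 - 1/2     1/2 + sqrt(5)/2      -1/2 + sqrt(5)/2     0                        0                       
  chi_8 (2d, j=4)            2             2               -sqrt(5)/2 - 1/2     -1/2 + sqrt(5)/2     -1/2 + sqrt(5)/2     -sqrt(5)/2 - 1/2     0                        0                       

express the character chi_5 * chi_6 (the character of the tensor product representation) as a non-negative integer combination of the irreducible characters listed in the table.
chi_5 tensor chi_6 = chi_5 + chi_7 (all other irreducibles have multiplicity 0).

Working: The character of a tensor product is the pointwise product (chi_5 * chi_6)(C) = chi_5(C) * chi_6(C):
  {e}: (2)*(2), {r^5}: (-2)*(2), {r^1, r^9}: (1/2 + sqrt(5)/2)*(-1/2 + sqrt(5)/2), {r^2, r^8}: (-1/2 + sqrt(5)/2)*(-sqrt(5)/2 - 1/2), {r^3, r^7}: (1/2 - sqrt(5)/2)*(-sqrt(5)/2 - 1/2), {r^4, r^6}: (-sqrt(5)/2 - 1/2)*(-1/2 + sqrt(5)/2), {s, sr^2, ...}: (0)*(0), {sr, sr^3, ...}: (0)*(0)
so (chi_5 * chi_6) takes values
  {e} -> 4, {r^5} -> -4, {r^1, r^9} -> 1, {r^2, r^8} -> -1, {r^3, r^7} -> 1, {r^4, r^6} -> -1, {s, sr^2, ...} -> 0, {sr, sr^3, ...} -> 0.
Now take the inner product of this character with each irreducible chi from the table, <chi_5*chi_6, chi> = (1/20) sum_C |C| (chi_5*chi_6)(C) conj(chi(C)):
  <chi_5*chi_6, chi_1> = (1/20)[1*(4)*conj(1) + 1*(-4)*conj(1) + 2*(1)*conj(1) + 2*(-1)*conj(1) + 2*(1)*conj(1) + 2*(-1)*conj(1) + 5*(0)*conj(1) + 5*(0)*conj(1)]
      = (1/20)[(4) + (-4) + (2) + (-2) + (2) + (-2) + (0) + (0)] = 0/20 = 0
  <chi_5*chi_6, chi_2> = (1/20)[1*(4)*conj(1) + 1*(-4)*conj(1) + 2*(1)*conj(1) + 2*(-1)*conj(1) + 2*(1)*conj(1) + 2*(-1)*conj(1) + 5*(0)*conj(-1) + 5*(0)*conj(-1)]
      = (1/20)[(4) + (-4) + (2) + (-2) + (2) + (-2) + (0) + (0)] = 0/20 = 0
  <chi_5*chi_6, chi_3> = (1/20)[1*(4)*conj(1) + 1*(-4)*conj(-1) + 2*(1)*conj(-1) + 2*(-1)*conj(1) + 2*(1)*conj(-1) + 2*(-1)*conj(1) + 5*(0)*conj(1) + 5*(0)*conj(-1)]
      = (1/20)[(4) + (4) + (-2) + (-2) + (-2) + (-2) + (0) + (0)] = 0/20 = 0
  <chi_5*chi_6, chi_4> = (1/20)[1*(4)*conj(1) + 1*(-4)*conj(-1) + 2*(1)*conj(-1) + 2*(-1)*conj(1) + 2*(1)*conj(-1) + 2*(-1)*conj(1) + 5*(0)*conj(-1) + 5*(0)*conj(1)]
      = (1/20)[(4) + (4) + (-2) + (-2) + (-2) + (-2) + (0) + (0)] = 0/20 = 0
  <chi_5*chi_6, chi_5> = (1/20)[1*(4)*conj(2) + 1*(-4)*conj(-2) + 2*(1)*conj(1/2 + sqrt(5)/2) + 2*(-1)*conj(-1/2 + sqrt(5)/2) + 2*(1)*conj(1/2 - sqrt(5)/2) + 2*(-1)*conj(-sqrt(5)/2 - 1/2) + 5*(0)*conj(0) + 5*(0)*conj(0)]
      = (1/20)[(8) + (8) + (1 + sqrt(5)) + (1 - sqrt(5)) + (1 - sqrt(5)) + (1 + sqrt(5)) + (0) + (0)] = 20/20 = 1
  <chi_5*chi_6, chi_6> = (1/20)[1*(4)*conj(2) + 1*(-4)*conj(2) + 2*(1)*conj(-1/2 + sqrt(5)/2) + 2*(-1)*conj(-sqrt(5)/2 - 1/2) + 2*(1)*conj(-sqrt(5)/2 - 1/2) + 2*(-1)*conj(-1/2 + sqrt(5)/2) + 5*(0)*conj(0) + 5*(0)*conj(0)]
      = (1/20)[(8) + (-8) + (-1 + sqrt(5)) + (1 + sqrt(5)) + (-sqrt(5) - 1) + (1 - sqrt(5)) + (0) + (0)] = 0/20 = 0
  <chi_5*chi_6, chi_7> = (1/20)[1*(4)*conj(2) + 1*(-4)*conj(-2) + 2*(1)*conj(1/2 - sqrt(5)/2) + 2*(-1)*conj(-sqrt(5)/2 - 1/2) + 2*(1)*conj(1/2 + sqrt(5)/2) + 2*(-1)*conj(-1/2 + sqrt(5)/2) + 5*(0)*conj(0) + 5*(0)*conj(0)]
      = (1/20)[(8) + (8) + (1 - sqrt(5)) + (1 + sqrt(5)) + (1 + sqrt(5)) + (1 - sqrt(5)) + (0) + (0)] = 20/20 = 1
  <chi_5*chi_6, chi_8> = (1/20)[1*(4)*conj(2) + 1*(-4)*conj(2) + 2*(1)*conj(-sqrt(5)/2 - 1/2) + 2*(-1)*conj(-1/2 + sqrt(5)/2) + 2*(1)*conj(-1/2 + sqrt(5)/2) + 2*(-1)*conj(-sqrt(5)/2 - 1/2) + 5*(0)*conj(0) + 5*(0)*conj(0)]
      = (1/20)[(8) + (-8) + (-sqrt(5) - 1) + (1 - sqrt(5)) + (-1 + sqrt(5)) + (1 + sqrt(5)) + (0) + (0)] = 0/20 = 0
Hence the multiplicities are chi_5: 1, chi_7: 1. Dimension check: dim(chi_5)*dim(chi_6) = 2*2 = 4 and sum (mult * dim) = 1*2 + 1*2 = 4.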